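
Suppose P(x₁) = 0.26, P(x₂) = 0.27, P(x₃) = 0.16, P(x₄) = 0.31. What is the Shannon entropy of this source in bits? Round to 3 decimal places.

H = −Σ pᵢ log₂ pᵢ.
−0.26·log₂(0.26) = 0.5053
−0.27·log₂(0.27) = 0.5100
−0.16·log₂(0.16) = 0.4230
−0.31·log₂(0.31) = 0.5238
Sum ≈ 1.9621 → 1.962 bits.

1.962 bits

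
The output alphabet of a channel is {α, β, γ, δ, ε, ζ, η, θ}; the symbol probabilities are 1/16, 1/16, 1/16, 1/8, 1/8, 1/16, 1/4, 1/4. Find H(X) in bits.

Each probability is a power of 1/2, so log₂(1/p) is an integer.
H = Σ p·log₂(1/p) = 1/16·4 + 1/16·4 + 1/16·4 + 1/8·3 + 1/8·3 + 1/16·4 + 1/4·2 + 1/4·2 = 2.75 bits.

2.75 bits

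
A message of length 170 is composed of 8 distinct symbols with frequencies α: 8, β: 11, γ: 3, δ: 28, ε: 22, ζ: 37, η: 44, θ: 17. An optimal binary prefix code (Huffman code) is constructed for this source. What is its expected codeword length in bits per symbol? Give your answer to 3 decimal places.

2.718 bits/symbol

Probabilities are the counts divided by 170.
Repeatedly combine the two least-probable nodes; the expected code length is the sum of the merged weights.
merge 3/170 + 4/85 → 11/170
merge 11/170 + 11/170 → 11/85
merge 1/10 + 11/85 → 39/170
merge 11/85 + 14/85 → 5/17
merge 37/170 + 39/170 → 38/85
merge 22/85 + 5/17 → 47/85
merge 38/85 + 47/85 → 1
L = 11/170 + 11/85 + 39/170 + 5/17 + 38/85 + 47/85 + 1 = 231/85 ≈ 2.718 bits/symbol.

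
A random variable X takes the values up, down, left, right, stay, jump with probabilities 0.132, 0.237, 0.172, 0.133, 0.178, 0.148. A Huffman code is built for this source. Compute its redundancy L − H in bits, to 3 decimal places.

0.032 bits

Entropy H = −Σ p log₂ p ≈ 2.5529 bits.
Huffman merges: 33/250+133/1000→53/200; 37/250+43/250→8/25; 89/500+237/1000→83/200; 53/200+8/25→117/200; 83/200+117/200→1. L = 517/200 ≈ 2.5850.
L − H = 2.5850 − 2.5529 = 0.032 bits.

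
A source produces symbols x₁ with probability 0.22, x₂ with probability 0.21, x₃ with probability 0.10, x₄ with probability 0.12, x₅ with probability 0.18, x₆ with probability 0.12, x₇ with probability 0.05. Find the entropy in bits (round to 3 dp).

2.681 bits

H = −Σ pᵢ log₂ pᵢ.
−0.22·log₂(0.22) = 0.4806
−0.21·log₂(0.21) = 0.4728
−0.10·log₂(0.10) = 0.3322
−0.12·log₂(0.12) = 0.3671
−0.18·log₂(0.18) = 0.4453
−0.12·log₂(0.12) = 0.3671
−0.05·log₂(0.05) = 0.2161
Sum ≈ 2.6811 → 2.681 bits.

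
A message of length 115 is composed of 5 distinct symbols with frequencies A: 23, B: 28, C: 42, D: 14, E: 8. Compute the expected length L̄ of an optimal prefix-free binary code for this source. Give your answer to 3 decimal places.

Probabilities are the counts divided by 115.
Repeatedly combine the two least-probable nodes; the expected code length is the sum of the merged weights.
merge 8/115 + 14/115 → 22/115
merge 22/115 + 1/5 → 9/23
merge 28/115 + 42/115 → 14/23
merge 9/23 + 14/23 → 1
L = 22/115 + 9/23 + 14/23 + 1 = 252/115 ≈ 2.191 bits/symbol.

2.191 bits/symbol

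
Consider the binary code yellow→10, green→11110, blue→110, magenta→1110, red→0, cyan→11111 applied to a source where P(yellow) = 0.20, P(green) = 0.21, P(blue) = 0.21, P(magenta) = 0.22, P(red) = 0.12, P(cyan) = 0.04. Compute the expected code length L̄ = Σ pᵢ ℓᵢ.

L̄ = Σ pᵢ·ℓᵢ = 0.20·2 + 0.21·5 + 0.21·3 + 0.22·4 + 0.12·1 + 0.04·5 = 3.28 bits/symbol.

3.28 bits/symbol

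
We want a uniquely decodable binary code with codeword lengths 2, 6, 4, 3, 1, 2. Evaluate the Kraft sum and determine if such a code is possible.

With common denominator 2^6 = 64: Σ 2^(−ℓᵢ) = 16/64 + 1/64 + 4/64 + 8/64 + 32/64 + 16/64 = 77/64 = 1.203125.
Kraft's inequality requires Σ ≤ 1; here Σ = 1.203125 > 1, so no such prefix code exists.

1.203125; no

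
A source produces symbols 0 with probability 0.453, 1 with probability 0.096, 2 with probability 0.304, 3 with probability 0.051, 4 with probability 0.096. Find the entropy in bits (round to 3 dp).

H = −Σ pᵢ log₂ pᵢ.
−0.453·log₂(0.453) = 0.5175
−0.096·log₂(0.096) = 0.3246
−0.304·log₂(0.304) = 0.5222
−0.051·log₂(0.051) = 0.2190
−0.096·log₂(0.096) = 0.3246
Sum ≈ 1.9078 → 1.908 bits.

1.908 bits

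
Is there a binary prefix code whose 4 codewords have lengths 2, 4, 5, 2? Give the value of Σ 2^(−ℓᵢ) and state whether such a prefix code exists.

0.59375; yes

With common denominator 2^5 = 32: Σ 2^(−ℓᵢ) = 8/32 + 2/32 + 1/32 + 8/32 = 19/32 = 0.59375.
Kraft's inequality requires Σ ≤ 1; here Σ = 0.59375 ≤ 1, so such a prefix code exists.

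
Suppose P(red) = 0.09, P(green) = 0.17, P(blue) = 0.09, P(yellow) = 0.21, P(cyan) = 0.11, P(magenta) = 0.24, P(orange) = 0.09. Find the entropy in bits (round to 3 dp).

H = −Σ pᵢ log₂ pᵢ.
−0.09·log₂(0.09) = 0.3127
−0.17·log₂(0.17) = 0.4346
−0.09·log₂(0.09) = 0.3127
−0.21·log₂(0.21) = 0.4728
−0.11·log₂(0.11) = 0.3503
−0.24·log₂(0.24) = 0.4941
−0.09·log₂(0.09) = 0.3127
Sum ≈ 2.6898 → 2.690 bits.

2.690 bits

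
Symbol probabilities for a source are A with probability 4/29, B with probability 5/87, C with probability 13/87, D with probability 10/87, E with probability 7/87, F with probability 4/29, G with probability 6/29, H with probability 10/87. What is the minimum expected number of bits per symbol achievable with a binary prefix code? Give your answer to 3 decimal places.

2.931 bits/symbol

Repeatedly combine the two least-probable nodes; the expected code length is the sum of the merged weights.
merge 5/87 + 7/87 → 4/29
merge 10/87 + 10/87 → 20/87
merge 4/29 + 4/29 → 8/29
merge 4/29 + 13/87 → 25/87
merge 6/29 + 20/87 → 38/87
merge 8/29 + 25/87 → 49/87
merge 38/87 + 49/87 → 1
L = 4/29 + 20/87 + 8/29 + 25/87 + 38/87 + 49/87 + 1 = 85/29 ≈ 2.931 bits/symbol.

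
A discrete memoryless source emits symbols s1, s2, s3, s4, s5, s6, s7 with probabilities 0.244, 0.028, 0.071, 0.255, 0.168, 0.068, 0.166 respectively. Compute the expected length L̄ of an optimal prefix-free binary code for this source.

Repeatedly combine the two least-probable nodes; the expected code length is the sum of the merged weights.
merge 7/250 + 17/250 → 12/125
merge 71/1000 + 12/125 → 167/1000
merge 83/500 + 167/1000 → 333/1000
merge 21/125 + 61/250 → 103/250
merge 51/200 + 333/1000 → 147/250
merge 103/250 + 147/250 → 1
L = 12/125 + 167/1000 + 333/1000 + 103/250 + 147/250 + 1 = 649/250 = 2.596 bits/symbol.

2.596 bits/symbol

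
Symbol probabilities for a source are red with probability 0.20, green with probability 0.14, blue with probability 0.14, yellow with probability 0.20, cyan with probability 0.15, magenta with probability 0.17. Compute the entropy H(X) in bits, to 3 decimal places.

2.568 bits

H = −Σ pᵢ log₂ pᵢ.
−0.20·log₂(0.20) = 0.4644
−0.14·log₂(0.14) = 0.3971
−0.14·log₂(0.14) = 0.3971
−0.20·log₂(0.20) = 0.4644
−0.15·log₂(0.15) = 0.4105
−0.17·log₂(0.17) = 0.4346
Sum ≈ 2.5681 → 2.568 bits.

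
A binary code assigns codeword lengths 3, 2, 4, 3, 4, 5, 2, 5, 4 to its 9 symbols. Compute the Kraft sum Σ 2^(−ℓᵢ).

1

With common denominator 2^5 = 32: Σ 2^(−ℓᵢ) = 4/32 + 8/32 + 2/32 + 4/32 + 2/32 + 1/32 + 8/32 + 1/32 + 2/32 = 32/32 = 1.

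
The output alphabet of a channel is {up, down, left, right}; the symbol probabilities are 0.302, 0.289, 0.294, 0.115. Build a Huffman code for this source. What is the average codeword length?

Repeatedly combine the two least-probable nodes; the expected code length is the sum of the merged weights.
merge 23/200 + 289/1000 → 101/250
merge 147/500 + 151/500 → 149/250
merge 101/250 + 149/250 → 1
L = 101/250 + 149/250 + 1 = 2 bits/symbol.

2 bits/symbol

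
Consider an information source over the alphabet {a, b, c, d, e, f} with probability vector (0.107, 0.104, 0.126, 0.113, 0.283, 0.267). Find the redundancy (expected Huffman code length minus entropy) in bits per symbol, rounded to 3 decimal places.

Entropy H = −Σ p log₂ p ≈ 2.4406 bits.
Huffman merges: 13/125+107/1000→211/1000; 113/1000+63/500→239/1000; 211/1000+239/1000→9/20; 267/1000+283/1000→11/20; 9/20+11/20→1. L = 49/20 ≈ 2.4500.
L − H = 2.4500 − 2.4406 = 0.009 bits.

0.009 bits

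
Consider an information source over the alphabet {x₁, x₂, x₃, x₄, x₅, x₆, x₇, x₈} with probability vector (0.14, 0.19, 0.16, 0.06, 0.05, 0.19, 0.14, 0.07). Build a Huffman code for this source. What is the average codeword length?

2.91 bits/symbol

Repeatedly combine the two least-probable nodes; the expected code length is the sum of the merged weights.
merge 1/20 + 3/50 → 11/100
merge 7/100 + 11/100 → 9/50
merge 7/50 + 7/50 → 7/25
merge 4/25 + 9/50 → 17/50
merge 19/100 + 19/100 → 19/50
merge 7/25 + 17/50 → 31/50
merge 19/50 + 31/50 → 1
L = 11/100 + 9/50 + 7/25 + 17/50 + 19/50 + 31/50 + 1 = 291/100 = 2.91 bits/symbol.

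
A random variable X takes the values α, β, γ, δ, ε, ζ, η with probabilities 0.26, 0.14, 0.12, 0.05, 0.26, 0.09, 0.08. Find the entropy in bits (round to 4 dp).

H = −Σ pᵢ log₂ pᵢ.
−0.26·log₂(0.26) = 0.5053
−0.14·log₂(0.14) = 0.3971
−0.12·log₂(0.12) = 0.3671
−0.05·log₂(0.05) = 0.2161
−0.26·log₂(0.26) = 0.5053
−0.09·log₂(0.09) = 0.3127
−0.08·log₂(0.08) = 0.2915
Sum ≈ 2.5950 → 2.5950 bits.

2.5950 bits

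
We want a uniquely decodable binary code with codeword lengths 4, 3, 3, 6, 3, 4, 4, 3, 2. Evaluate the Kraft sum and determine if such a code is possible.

0.953125; yes

With common denominator 2^6 = 64: Σ 2^(−ℓᵢ) = 4/64 + 8/64 + 8/64 + 1/64 + 8/64 + 4/64 + 4/64 + 8/64 + 16/64 = 61/64 = 0.953125.
Kraft's inequality requires Σ ≤ 1; here Σ = 0.953125 ≤ 1, so such a prefix code exists.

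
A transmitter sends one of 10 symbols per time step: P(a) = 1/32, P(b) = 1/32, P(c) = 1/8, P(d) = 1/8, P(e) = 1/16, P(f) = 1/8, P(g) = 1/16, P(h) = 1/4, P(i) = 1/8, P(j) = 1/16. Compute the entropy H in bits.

Each probability is a power of 1/2, so log₂(1/p) is an integer.
H = Σ p·log₂(1/p) = 1/32·5 + 1/32·5 + 1/8·3 + 1/8·3 + 1/16·4 + 1/8·3 + 1/16·4 + 1/4·2 + 1/8·3 + 1/16·4 = 3.0625 bits.

3.0625 bits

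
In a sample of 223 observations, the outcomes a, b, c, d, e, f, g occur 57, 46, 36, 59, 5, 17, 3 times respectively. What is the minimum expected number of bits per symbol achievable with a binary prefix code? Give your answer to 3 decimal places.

Probabilities are the counts divided by 223.
Repeatedly combine the two least-probable nodes; the expected code length is the sum of the merged weights.
merge 3/223 + 5/223 → 8/223
merge 8/223 + 17/223 → 25/223
merge 25/223 + 36/223 → 61/223
merge 46/223 + 57/223 → 103/223
merge 59/223 + 61/223 → 120/223
merge 103/223 + 120/223 → 1
L = 8/223 + 25/223 + 61/223 + 103/223 + 120/223 + 1 = 540/223 ≈ 2.422 bits/symbol.

2.422 bits/symbol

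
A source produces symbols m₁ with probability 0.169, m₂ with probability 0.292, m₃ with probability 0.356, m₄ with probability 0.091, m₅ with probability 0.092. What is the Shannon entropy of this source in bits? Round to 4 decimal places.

H = −Σ pᵢ log₂ pᵢ.
−0.169·log₂(0.169) = 0.4335
−0.292·log₂(0.292) = 0.5186
−0.356·log₂(0.356) = 0.5305
−0.091·log₂(0.091) = 0.3147
−0.092·log₂(0.092) = 0.3167
Sum ≈ 2.1139 → 2.1139 bits.

2.1139 bits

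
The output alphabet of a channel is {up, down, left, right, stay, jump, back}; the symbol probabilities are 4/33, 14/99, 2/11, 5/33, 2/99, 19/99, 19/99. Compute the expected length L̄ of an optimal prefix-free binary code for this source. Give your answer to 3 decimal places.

Repeatedly combine the two least-probable nodes; the expected code length is the sum of the merged weights.
merge 2/99 + 4/33 → 14/99
merge 14/99 + 14/99 → 28/99
merge 5/33 + 2/11 → 1/3
merge 19/99 + 19/99 → 38/99
merge 28/99 + 1/3 → 61/99
merge 38/99 + 61/99 → 1
L = 14/99 + 28/99 + 1/3 + 38/99 + 61/99 + 1 = 91/33 ≈ 2.758 bits/symbol.

2.758 bits/symbol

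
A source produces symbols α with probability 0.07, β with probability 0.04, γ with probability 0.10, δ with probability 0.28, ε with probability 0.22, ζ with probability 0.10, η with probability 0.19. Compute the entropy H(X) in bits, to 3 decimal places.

2.569 bits

H = −Σ pᵢ log₂ pᵢ.
−0.07·log₂(0.07) = 0.2686
−0.04·log₂(0.04) = 0.1858
−0.10·log₂(0.10) = 0.3322
−0.28·log₂(0.28) = 0.5142
−0.22·log₂(0.22) = 0.4806
−0.10·log₂(0.10) = 0.3322
−0.19·log₂(0.19) = 0.4552
Sum ≈ 2.5687 → 2.569 bits.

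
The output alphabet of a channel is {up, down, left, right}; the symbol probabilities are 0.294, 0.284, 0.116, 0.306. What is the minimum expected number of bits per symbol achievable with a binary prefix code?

Repeatedly combine the two least-probable nodes; the expected code length is the sum of the merged weights.
merge 29/250 + 71/250 → 2/5
merge 147/500 + 153/500 → 3/5
merge 2/5 + 3/5 → 1
L = 2/5 + 3/5 + 1 = 2 bits/symbol.

2 bits/symbol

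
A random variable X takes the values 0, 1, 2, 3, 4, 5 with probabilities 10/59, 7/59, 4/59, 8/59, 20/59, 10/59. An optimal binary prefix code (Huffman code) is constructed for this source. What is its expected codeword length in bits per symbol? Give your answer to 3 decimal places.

2.492 bits/symbol

Repeatedly combine the two least-probable nodes; the expected code length is the sum of the merged weights.
merge 4/59 + 7/59 → 11/59
merge 8/59 + 10/59 → 18/59
merge 10/59 + 11/59 → 21/59
merge 18/59 + 20/59 → 38/59
merge 21/59 + 38/59 → 1
L = 11/59 + 18/59 + 21/59 + 38/59 + 1 = 147/59 ≈ 2.492 bits/symbol.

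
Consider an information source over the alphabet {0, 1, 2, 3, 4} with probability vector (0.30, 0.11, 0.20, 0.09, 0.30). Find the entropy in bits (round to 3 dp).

2.170 bits

H = −Σ pᵢ log₂ pᵢ.
−0.30·log₂(0.30) = 0.5211
−0.11·log₂(0.11) = 0.3503
−0.20·log₂(0.20) = 0.4644
−0.09·log₂(0.09) = 0.3127
−0.30·log₂(0.30) = 0.5211
Sum ≈ 2.1695 → 2.170 bits.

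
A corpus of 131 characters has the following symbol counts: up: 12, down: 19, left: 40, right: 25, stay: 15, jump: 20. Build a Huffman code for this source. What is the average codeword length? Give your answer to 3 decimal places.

Probabilities are the counts divided by 131.
Repeatedly combine the two least-probable nodes; the expected code length is the sum of the merged weights.
merge 12/131 + 15/131 → 27/131
merge 19/131 + 20/131 → 39/131
merge 25/131 + 27/131 → 52/131
merge 39/131 + 40/131 → 79/131
merge 52/131 + 79/131 → 1
L = 27/131 + 39/131 + 52/131 + 79/131 + 1 = 328/131 ≈ 2.504 bits/symbol.

2.504 bits/symbol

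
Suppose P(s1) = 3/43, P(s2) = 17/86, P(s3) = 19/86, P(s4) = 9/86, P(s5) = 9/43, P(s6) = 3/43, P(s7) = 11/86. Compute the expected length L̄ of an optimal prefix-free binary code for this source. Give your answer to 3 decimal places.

Repeatedly combine the two least-probable nodes; the expected code length is the sum of the merged weights.
merge 3/43 + 3/43 → 6/43
merge 9/86 + 11/86 → 10/43
merge 6/43 + 17/86 → 29/86
merge 9/43 + 19/86 → 37/86
merge 10/43 + 29/86 → 49/86
merge 37/86 + 49/86 → 1
L = 6/43 + 10/43 + 29/86 + 37/86 + 49/86 + 1 = 233/86 ≈ 2.709 bits/symbol.

2.709 bits/symbol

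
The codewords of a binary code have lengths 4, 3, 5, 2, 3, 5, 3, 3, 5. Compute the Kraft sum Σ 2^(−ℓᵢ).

With common denominator 2^5 = 32: Σ 2^(−ℓᵢ) = 2/32 + 4/32 + 1/32 + 8/32 + 4/32 + 1/32 + 4/32 + 4/32 + 1/32 = 29/32 = 0.90625.

0.90625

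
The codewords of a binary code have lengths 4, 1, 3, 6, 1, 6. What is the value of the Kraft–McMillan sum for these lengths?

With common denominator 2^6 = 64: Σ 2^(−ℓᵢ) = 4/64 + 32/64 + 8/64 + 1/64 + 32/64 + 1/64 = 78/64 = 1.21875.

1.21875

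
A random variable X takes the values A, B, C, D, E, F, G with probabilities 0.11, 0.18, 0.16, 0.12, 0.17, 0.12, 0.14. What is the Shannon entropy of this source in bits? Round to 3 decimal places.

2.784 bits

H = −Σ pᵢ log₂ pᵢ.
−0.11·log₂(0.11) = 0.3503
−0.18·log₂(0.18) = 0.4453
−0.16·log₂(0.16) = 0.4230
−0.12·log₂(0.12) = 0.3671
−0.17·log₂(0.17) = 0.4346
−0.12·log₂(0.12) = 0.3671
−0.14·log₂(0.14) = 0.3971
Sum ≈ 2.7844 → 2.784 bits.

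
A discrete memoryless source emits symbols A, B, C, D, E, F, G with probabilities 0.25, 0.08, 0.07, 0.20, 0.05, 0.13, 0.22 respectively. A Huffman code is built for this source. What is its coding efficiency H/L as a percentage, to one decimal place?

Entropy H = −Σ p log₂ p ≈ 2.6038 bits.
Huffman merges: 1/20+7/100→3/25; 2/25+3/25→1/5; 13/100+1/5→33/100; 1/5+11/50→21/50; 1/4+33/100→29/50; 21/50+29/50→1. L = 53/20 ≈ 2.6500.
Efficiency = H/L = 2.6038/2.6500 = 98.3%.

98.3%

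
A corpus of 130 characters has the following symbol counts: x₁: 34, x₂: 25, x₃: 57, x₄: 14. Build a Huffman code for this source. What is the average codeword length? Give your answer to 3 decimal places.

Probabilities are the counts divided by 130.
Repeatedly combine the two least-probable nodes; the expected code length is the sum of the merged weights.
merge 7/65 + 5/26 → 3/10
merge 17/65 + 3/10 → 73/130
merge 57/130 + 73/130 → 1
L = 3/10 + 73/130 + 1 = 121/65 ≈ 1.862 bits/symbol.

1.862 bits/symbol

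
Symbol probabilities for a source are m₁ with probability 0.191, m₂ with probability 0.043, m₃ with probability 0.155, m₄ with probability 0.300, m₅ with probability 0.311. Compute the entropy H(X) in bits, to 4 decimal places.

2.1134 bits

H = −Σ pᵢ log₂ pᵢ.
−0.191·log₂(0.191) = 0.4562
−0.043·log₂(0.043) = 0.1952
−0.155·log₂(0.155) = 0.4169
−0.300·log₂(0.300) = 0.5211
−0.311·log₂(0.311) = 0.5240
Sum ≈ 2.1134 → 2.1134 bits.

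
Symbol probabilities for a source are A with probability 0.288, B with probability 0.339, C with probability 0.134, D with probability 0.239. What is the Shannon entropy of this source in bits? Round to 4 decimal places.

H = −Σ pᵢ log₂ pᵢ.
−0.288·log₂(0.288) = 0.5172
−0.339·log₂(0.339) = 0.5291
−0.134·log₂(0.134) = 0.3886
−0.239·log₂(0.239) = 0.4935
Sum ≈ 1.9283 → 1.9283 bits.

1.9283 bits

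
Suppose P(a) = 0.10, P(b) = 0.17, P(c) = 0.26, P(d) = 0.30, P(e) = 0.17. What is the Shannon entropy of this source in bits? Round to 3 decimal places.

H = −Σ pᵢ log₂ pᵢ.
−0.10·log₂(0.10) = 0.3322
−0.17·log₂(0.17) = 0.4346
−0.26·log₂(0.26) = 0.5053
−0.30·log₂(0.30) = 0.5211
−0.17·log₂(0.17) = 0.4346
Sum ≈ 2.2277 → 2.228 bits.

2.228 bits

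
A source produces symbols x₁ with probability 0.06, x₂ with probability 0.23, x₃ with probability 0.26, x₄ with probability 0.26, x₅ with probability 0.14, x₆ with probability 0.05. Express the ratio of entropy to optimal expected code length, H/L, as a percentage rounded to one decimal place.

Entropy H = −Σ p log₂ p ≈ 2.3550 bits.
Huffman merges: 1/20+3/50→11/100; 11/100+7/50→1/4; 23/100+1/4→12/25; 13/50+13/50→13/25; 12/25+13/25→1. L = 59/25 ≈ 2.3600.
Efficiency = H/L = 2.3550/2.3600 = 99.8%.

99.8%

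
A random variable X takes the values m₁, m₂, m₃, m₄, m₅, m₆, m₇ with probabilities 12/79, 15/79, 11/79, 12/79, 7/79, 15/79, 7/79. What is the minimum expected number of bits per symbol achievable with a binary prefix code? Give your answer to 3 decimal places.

Repeatedly combine the two least-probable nodes; the expected code length is the sum of the merged weights.
merge 7/79 + 7/79 → 14/79
merge 11/79 + 12/79 → 23/79
merge 12/79 + 14/79 → 26/79
merge 15/79 + 15/79 → 30/79
merge 23/79 + 26/79 → 49/79
merge 30/79 + 49/79 → 1
L = 14/79 + 23/79 + 26/79 + 30/79 + 49/79 + 1 = 221/79 ≈ 2.797 bits/symbol.

2.797 bits/symbol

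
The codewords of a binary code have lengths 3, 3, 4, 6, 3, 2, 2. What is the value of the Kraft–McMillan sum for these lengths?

0.953125

With common denominator 2^6 = 64: Σ 2^(−ℓᵢ) = 8/64 + 8/64 + 4/64 + 1/64 + 8/64 + 16/64 + 16/64 = 61/64 = 0.953125.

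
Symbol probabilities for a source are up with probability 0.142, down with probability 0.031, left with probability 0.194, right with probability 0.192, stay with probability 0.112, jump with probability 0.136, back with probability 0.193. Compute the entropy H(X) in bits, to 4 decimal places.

2.6746 bits

H = −Σ pᵢ log₂ pᵢ.
−0.142·log₂(0.142) = 0.3999
−0.031·log₂(0.031) = 0.1554
−0.194·log₂(0.194) = 0.4590
−0.192·log₂(0.192) = 0.4571
−0.112·log₂(0.112) = 0.3537
−0.136·log₂(0.136) = 0.3915
−0.193·log₂(0.193) = 0.4581
Sum ≈ 2.6746 → 2.6746 bits.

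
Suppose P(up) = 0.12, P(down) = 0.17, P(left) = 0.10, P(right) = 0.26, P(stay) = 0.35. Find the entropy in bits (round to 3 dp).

H = −Σ pᵢ log₂ pᵢ.
−0.12·log₂(0.12) = 0.3671
−0.17·log₂(0.17) = 0.4346
−0.10·log₂(0.10) = 0.3322
−0.26·log₂(0.26) = 0.5053
−0.35·log₂(0.35) = 0.5301
Sum ≈ 2.1692 → 2.169 bits.

2.169 bits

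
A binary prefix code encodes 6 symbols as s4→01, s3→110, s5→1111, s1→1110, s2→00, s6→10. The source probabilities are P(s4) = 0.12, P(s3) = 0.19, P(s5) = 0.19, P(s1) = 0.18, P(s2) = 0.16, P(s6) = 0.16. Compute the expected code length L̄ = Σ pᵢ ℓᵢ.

L̄ = Σ pᵢ·ℓᵢ = 0.12·2 + 0.19·3 + 0.19·4 + 0.18·4 + 0.16·2 + 0.16·2 = 2.93 bits/symbol.

2.93 bits/symbol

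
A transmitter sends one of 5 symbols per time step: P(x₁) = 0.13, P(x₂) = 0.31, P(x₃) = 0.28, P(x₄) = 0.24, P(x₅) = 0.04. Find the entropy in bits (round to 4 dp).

2.1005 bits

H = −Σ pᵢ log₂ pᵢ.
−0.13·log₂(0.13) = 0.3826
−0.31·log₂(0.31) = 0.5238
−0.28·log₂(0.28) = 0.5142
−0.24·log₂(0.24) = 0.4941
−0.04·log₂(0.04) = 0.1858
Sum ≈ 2.1005 → 2.1005 bits.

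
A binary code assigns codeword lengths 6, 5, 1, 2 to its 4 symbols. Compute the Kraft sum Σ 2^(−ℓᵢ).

With common denominator 2^6 = 64: Σ 2^(−ℓᵢ) = 1/64 + 2/64 + 32/64 + 16/64 = 51/64 = 0.796875.

0.796875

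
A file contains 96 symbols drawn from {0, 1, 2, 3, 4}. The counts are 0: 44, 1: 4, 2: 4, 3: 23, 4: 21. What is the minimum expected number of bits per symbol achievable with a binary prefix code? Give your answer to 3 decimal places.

1.927 bits/symbol

Probabilities are the counts divided by 96.
Repeatedly combine the two least-probable nodes; the expected code length is the sum of the merged weights.
merge 1/24 + 1/24 → 1/12
merge 1/12 + 7/32 → 29/96
merge 23/96 + 29/96 → 13/24
merge 11/24 + 13/24 → 1
L = 1/12 + 29/96 + 13/24 + 1 = 185/96 ≈ 1.927 bits/symbol.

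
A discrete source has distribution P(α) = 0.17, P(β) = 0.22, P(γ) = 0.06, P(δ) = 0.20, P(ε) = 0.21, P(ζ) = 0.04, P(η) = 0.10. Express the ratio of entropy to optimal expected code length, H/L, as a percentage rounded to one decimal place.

Entropy H = −Σ p log₂ p ≈ 2.6138 bits.
Huffman merges: 1/25+3/50→1/10; 1/10+1/10→1/5; 17/100+1/5→37/100; 1/5+21/100→41/100; 11/50+37/100→59/100; 41/100+59/100→1. L = 267/100 ≈ 2.6700.
Efficiency = H/L = 2.6138/2.6700 = 97.9%.

97.9%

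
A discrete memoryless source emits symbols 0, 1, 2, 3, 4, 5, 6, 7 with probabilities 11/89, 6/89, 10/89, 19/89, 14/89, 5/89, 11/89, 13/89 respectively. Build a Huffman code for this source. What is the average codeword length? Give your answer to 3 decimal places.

Repeatedly combine the two least-probable nodes; the expected code length is the sum of the merged weights.
merge 5/89 + 6/89 → 11/89
merge 10/89 + 11/89 → 21/89
merge 11/89 + 11/89 → 22/89
merge 13/89 + 14/89 → 27/89
merge 19/89 + 21/89 → 40/89
merge 22/89 + 27/89 → 49/89
merge 40/89 + 49/89 → 1
L = 11/89 + 21/89 + 22/89 + 27/89 + 40/89 + 49/89 + 1 = 259/89 ≈ 2.910 bits/symbol.

2.910 bits/symbol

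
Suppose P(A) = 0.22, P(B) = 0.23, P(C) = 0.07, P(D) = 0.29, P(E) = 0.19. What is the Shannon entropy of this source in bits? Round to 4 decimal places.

2.2099 bits

H = −Σ pᵢ log₂ pᵢ.
−0.22·log₂(0.22) = 0.4806
−0.23·log₂(0.23) = 0.4877
−0.07·log₂(0.07) = 0.2686
−0.29·log₂(0.29) = 0.5179
−0.19·log₂(0.19) = 0.4552
Sum ≈ 2.2099 → 2.2099 bits.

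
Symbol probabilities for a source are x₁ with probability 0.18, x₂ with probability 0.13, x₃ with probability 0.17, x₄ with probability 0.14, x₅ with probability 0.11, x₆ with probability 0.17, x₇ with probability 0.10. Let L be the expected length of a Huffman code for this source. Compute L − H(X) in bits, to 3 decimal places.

Entropy H = −Σ p log₂ p ≈ 2.7767 bits.
Huffman merges: 1/10+11/100→21/100; 13/100+7/50→27/100; 17/100+17/100→17/50; 9/50+21/100→39/100; 27/100+17/50→61/100; 39/100+61/100→1. L = 141/50 ≈ 2.8200.
L − H = 2.8200 − 2.7767 = 0.043 bits.

0.043 bits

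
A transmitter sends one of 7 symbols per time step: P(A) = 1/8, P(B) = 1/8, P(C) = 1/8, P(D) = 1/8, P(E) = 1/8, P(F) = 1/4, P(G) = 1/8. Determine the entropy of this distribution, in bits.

Each probability is a power of 1/2, so log₂(1/p) is an integer.
H = Σ p·log₂(1/p) = 1/8·3 + 1/8·3 + 1/8·3 + 1/8·3 + 1/8·3 + 1/4·2 + 1/8·3 = 2.75 bits.

2.75 bits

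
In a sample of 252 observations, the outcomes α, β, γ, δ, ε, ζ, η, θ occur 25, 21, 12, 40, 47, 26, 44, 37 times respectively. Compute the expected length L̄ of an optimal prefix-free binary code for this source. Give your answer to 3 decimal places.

2.944 bits/symbol

Probabilities are the counts divided by 252.
Repeatedly combine the two least-probable nodes; the expected code length is the sum of the merged weights.
merge 1/21 + 1/12 → 11/84
merge 25/252 + 13/126 → 17/84
merge 11/84 + 37/252 → 5/18
merge 10/63 + 11/63 → 1/3
merge 47/252 + 17/84 → 7/18
merge 5/18 + 1/3 → 11/18
merge 7/18 + 11/18 → 1
L = 11/84 + 17/84 + 5/18 + 1/3 + 7/18 + 11/18 + 1 = 53/18 ≈ 2.944 bits/symbol.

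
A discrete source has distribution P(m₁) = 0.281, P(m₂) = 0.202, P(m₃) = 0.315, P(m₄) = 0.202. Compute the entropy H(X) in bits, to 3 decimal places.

1.972 bits

H = −Σ pᵢ log₂ pᵢ.
−0.281·log₂(0.281) = 0.5146
−0.202·log₂(0.202) = 0.4661
−0.315·log₂(0.315) = 0.5250
−0.202·log₂(0.202) = 0.4661
Sum ≈ 1.9718 → 1.972 bits.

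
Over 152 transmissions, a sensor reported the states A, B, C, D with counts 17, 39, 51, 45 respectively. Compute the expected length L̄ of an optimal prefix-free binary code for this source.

2 bits/symbol

Probabilities are the counts divided by 152.
Repeatedly combine the two least-probable nodes; the expected code length is the sum of the merged weights.
merge 17/152 + 39/152 → 7/19
merge 45/152 + 51/152 → 12/19
merge 7/19 + 12/19 → 1
L = 7/19 + 12/19 + 1 = 2 bits/symbol.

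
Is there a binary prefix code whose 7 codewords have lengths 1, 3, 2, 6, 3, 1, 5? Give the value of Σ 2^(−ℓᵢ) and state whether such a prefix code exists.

With common denominator 2^6 = 64: Σ 2^(−ℓᵢ) = 32/64 + 8/64 + 16/64 + 1/64 + 8/64 + 32/64 + 2/64 = 99/64 = 1.546875.
Kraft's inequality requires Σ ≤ 1; here Σ = 1.546875 > 1, so no such prefix code exists.

1.546875; no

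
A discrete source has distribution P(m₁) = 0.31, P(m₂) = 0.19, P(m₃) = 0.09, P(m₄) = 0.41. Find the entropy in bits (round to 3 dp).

1.819 bits

H = −Σ pᵢ log₂ pᵢ.
−0.31·log₂(0.31) = 0.5238
−0.19·log₂(0.19) = 0.4552
−0.09·log₂(0.09) = 0.3127
−0.41·log₂(0.41) = 0.5274
Sum ≈ 1.8191 → 1.819 bits.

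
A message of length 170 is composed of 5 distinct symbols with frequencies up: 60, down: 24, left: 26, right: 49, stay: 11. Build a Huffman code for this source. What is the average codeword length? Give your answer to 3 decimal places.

Probabilities are the counts divided by 170.
Repeatedly combine the two least-probable nodes; the expected code length is the sum of the merged weights.
merge 11/170 + 12/85 → 7/34
merge 13/85 + 7/34 → 61/170
merge 49/170 + 6/17 → 109/170
merge 61/170 + 109/170 → 1
L = 7/34 + 61/170 + 109/170 + 1 = 75/34 ≈ 2.206 bits/symbol.

2.206 bits/symbol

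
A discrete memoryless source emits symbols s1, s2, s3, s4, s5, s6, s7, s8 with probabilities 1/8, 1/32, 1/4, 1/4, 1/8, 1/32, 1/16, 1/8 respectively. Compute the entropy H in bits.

2.6875 bits

Each probability is a power of 1/2, so log₂(1/p) is an integer.
H = Σ p·log₂(1/p) = 1/8·3 + 1/32·5 + 1/4·2 + 1/4·2 + 1/8·3 + 1/32·5 + 1/16·4 + 1/8·3 = 2.6875 bits.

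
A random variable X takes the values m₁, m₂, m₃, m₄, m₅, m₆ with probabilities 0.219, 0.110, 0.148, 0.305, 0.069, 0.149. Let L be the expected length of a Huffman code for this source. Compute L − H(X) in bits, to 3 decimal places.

0.040 bits

Entropy H = −Σ p log₂ p ≈ 2.4359 bits.
Huffman merges: 69/1000+11/100→179/1000; 37/250+149/1000→297/1000; 179/1000+219/1000→199/500; 297/1000+61/200→301/500; 199/500+301/500→1. L = 619/250 ≈ 2.4760.
L − H = 2.4760 − 2.4359 = 0.040 bits.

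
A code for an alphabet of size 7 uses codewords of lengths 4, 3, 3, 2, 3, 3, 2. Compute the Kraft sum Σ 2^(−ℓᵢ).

1.0625

With common denominator 2^4 = 16: Σ 2^(−ℓᵢ) = 1/16 + 2/16 + 2/16 + 4/16 + 2/16 + 2/16 + 4/16 = 17/16 = 1.0625.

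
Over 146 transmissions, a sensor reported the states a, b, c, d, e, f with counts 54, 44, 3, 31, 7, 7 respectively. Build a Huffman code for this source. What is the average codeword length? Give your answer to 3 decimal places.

Probabilities are the counts divided by 146.
Repeatedly combine the two least-probable nodes; the expected code length is the sum of the merged weights.
merge 3/146 + 7/146 → 5/73
merge 7/146 + 5/73 → 17/146
merge 17/146 + 31/146 → 24/73
merge 22/73 + 24/73 → 46/73
merge 27/73 + 46/73 → 1
L = 5/73 + 17/146 + 24/73 + 46/73 + 1 = 313/146 ≈ 2.144 bits/symbol.

2.144 bits/symbol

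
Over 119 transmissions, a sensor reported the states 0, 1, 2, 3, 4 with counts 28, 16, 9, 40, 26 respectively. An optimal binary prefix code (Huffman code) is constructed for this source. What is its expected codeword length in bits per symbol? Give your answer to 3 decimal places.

Probabilities are the counts divided by 119.
Repeatedly combine the two least-probable nodes; the expected code length is the sum of the merged weights.
merge 9/119 + 16/119 → 25/119
merge 25/119 + 26/119 → 3/7
merge 4/17 + 40/119 → 4/7
merge 3/7 + 4/7 → 1
L = 25/119 + 3/7 + 4/7 + 1 = 263/119 ≈ 2.210 bits/symbol.

2.210 bits/symbol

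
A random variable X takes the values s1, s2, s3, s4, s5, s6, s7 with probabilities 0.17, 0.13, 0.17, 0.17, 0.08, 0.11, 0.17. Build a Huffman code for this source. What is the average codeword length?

Repeatedly combine the two least-probable nodes; the expected code length is the sum of the merged weights.
merge 2/25 + 11/100 → 19/100
merge 13/100 + 17/100 → 3/10
merge 17/100 + 17/100 → 17/50
merge 17/100 + 19/100 → 9/25
merge 3/10 + 17/50 → 16/25
merge 9/25 + 16/25 → 1
L = 19/100 + 3/10 + 17/50 + 9/25 + 16/25 + 1 = 283/100 = 2.83 bits/symbol.

2.83 bits/symbol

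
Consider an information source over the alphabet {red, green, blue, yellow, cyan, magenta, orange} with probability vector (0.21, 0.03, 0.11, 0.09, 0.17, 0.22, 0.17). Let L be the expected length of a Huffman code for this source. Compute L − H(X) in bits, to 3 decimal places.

Entropy H = −Σ p log₂ p ≈ 2.6373 bits.
Huffman merges: 3/100+9/100→3/25; 11/100+3/25→23/100; 17/100+17/100→17/50; 21/100+11/50→43/100; 23/100+17/50→57/100; 43/100+57/100→1. L = 269/100 ≈ 2.6900.
L − H = 2.6900 − 2.6373 = 0.053 bits.

0.053 bits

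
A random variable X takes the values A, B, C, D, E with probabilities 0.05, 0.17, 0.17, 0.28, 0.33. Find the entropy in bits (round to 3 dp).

H = −Σ pᵢ log₂ pᵢ.
−0.05·log₂(0.05) = 0.2161
−0.17·log₂(0.17) = 0.4346
−0.17·log₂(0.17) = 0.4346
−0.28·log₂(0.28) = 0.5142
−0.33·log₂(0.33) = 0.5278
Sum ≈ 2.1273 → 2.127 bits.

2.127 bits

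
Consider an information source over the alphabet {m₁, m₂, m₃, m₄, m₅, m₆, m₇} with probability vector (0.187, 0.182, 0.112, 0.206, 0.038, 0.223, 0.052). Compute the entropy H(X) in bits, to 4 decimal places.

H = −Σ pᵢ log₂ pᵢ.
−0.187·log₂(0.187) = 0.4523
−0.182·log₂(0.182) = 0.4474
−0.112·log₂(0.112) = 0.3537
−0.206·log₂(0.206) = 0.4695
−0.038·log₂(0.038) = 0.1793
−0.223·log₂(0.223) = 0.4828
−0.052·log₂(0.052) = 0.2218
Sum ≈ 2.6068 → 2.6068 bits.

2.6068 bits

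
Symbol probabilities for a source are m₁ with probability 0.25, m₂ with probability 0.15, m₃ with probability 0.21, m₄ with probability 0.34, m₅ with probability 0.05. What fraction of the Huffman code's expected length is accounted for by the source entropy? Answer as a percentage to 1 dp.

96.8%

Entropy H = −Σ p log₂ p ≈ 2.1286 bits.
Huffman merges: 1/20+3/20→1/5; 1/5+21/100→41/100; 1/4+17/50→59/100; 41/100+59/100→1. L = 11/5 ≈ 2.2000.
Efficiency = H/L = 2.1286/2.2000 = 96.8%.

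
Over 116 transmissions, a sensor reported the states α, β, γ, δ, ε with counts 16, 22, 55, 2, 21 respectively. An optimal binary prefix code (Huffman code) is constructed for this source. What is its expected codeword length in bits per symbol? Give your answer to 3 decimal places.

Probabilities are the counts divided by 116.
Repeatedly combine the two least-probable nodes; the expected code length is the sum of the merged weights.
merge 1/58 + 4/29 → 9/58
merge 9/58 + 21/116 → 39/116
merge 11/58 + 39/116 → 61/116
merge 55/116 + 61/116 → 1
L = 9/58 + 39/116 + 61/116 + 1 = 117/58 ≈ 2.017 bits/symbol.

2.017 bits/symbol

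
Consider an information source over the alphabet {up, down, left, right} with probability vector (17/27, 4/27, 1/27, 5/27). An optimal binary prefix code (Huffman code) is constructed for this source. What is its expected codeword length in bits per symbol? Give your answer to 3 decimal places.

1.556 bits/symbol

Repeatedly combine the two least-probable nodes; the expected code length is the sum of the merged weights.
merge 1/27 + 4/27 → 5/27
merge 5/27 + 5/27 → 10/27
merge 10/27 + 17/27 → 1
L = 5/27 + 10/27 + 1 = 14/9 ≈ 1.556 bits/symbol.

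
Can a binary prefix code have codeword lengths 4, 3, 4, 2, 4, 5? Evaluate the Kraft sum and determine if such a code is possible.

0.59375; yes

With common denominator 2^5 = 32: Σ 2^(−ℓᵢ) = 2/32 + 4/32 + 2/32 + 8/32 + 2/32 + 1/32 = 19/32 = 0.59375.
Kraft's inequality requires Σ ≤ 1; here Σ = 0.59375 ≤ 1, so such a prefix code exists.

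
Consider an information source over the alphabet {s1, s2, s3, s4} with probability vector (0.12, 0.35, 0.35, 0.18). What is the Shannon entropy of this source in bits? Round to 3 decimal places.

H = −Σ pᵢ log₂ pᵢ.
−0.12·log₂(0.12) = 0.3671
−0.35·log₂(0.35) = 0.5301
−0.35·log₂(0.35) = 0.5301
−0.18·log₂(0.18) = 0.4453
Sum ≈ 1.8726 → 1.873 bits.

1.873 bits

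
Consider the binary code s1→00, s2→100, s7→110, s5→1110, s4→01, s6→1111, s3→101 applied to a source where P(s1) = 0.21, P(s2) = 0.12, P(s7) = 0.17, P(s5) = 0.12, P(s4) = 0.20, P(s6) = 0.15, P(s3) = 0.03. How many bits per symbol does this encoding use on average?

L̄ = Σ pᵢ·ℓᵢ = 0.21·2 + 0.12·3 + 0.17·3 + 0.12·4 + 0.20·2 + 0.15·4 + 0.03·3 = 2.86 bits/symbol.

2.86 bits/symbol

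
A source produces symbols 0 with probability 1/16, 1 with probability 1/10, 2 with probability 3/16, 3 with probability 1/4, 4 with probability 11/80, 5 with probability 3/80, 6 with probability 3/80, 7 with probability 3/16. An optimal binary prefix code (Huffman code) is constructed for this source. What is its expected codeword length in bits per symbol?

2.775 bits/symbol

Repeatedly combine the two least-probable nodes; the expected code length is the sum of the merged weights.
merge 3/80 + 3/80 → 3/40
merge 1/16 + 3/40 → 11/80
merge 1/10 + 11/80 → 19/80
merge 11/80 + 3/16 → 13/40
merge 3/16 + 19/80 → 17/40
merge 1/4 + 13/40 → 23/40
merge 17/40 + 23/40 → 1
L = 3/40 + 11/80 + 19/80 + 13/40 + 17/40 + 23/40 + 1 = 111/40 = 2.775 bits/symbol.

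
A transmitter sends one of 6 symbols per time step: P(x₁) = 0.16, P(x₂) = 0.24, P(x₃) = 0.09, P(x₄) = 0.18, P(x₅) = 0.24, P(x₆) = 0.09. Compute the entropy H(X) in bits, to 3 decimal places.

2.482 bits

H = −Σ pᵢ log₂ pᵢ.
−0.16·log₂(0.16) = 0.4230
−0.24·log₂(0.24) = 0.4941
−0.09·log₂(0.09) = 0.3127
−0.18·log₂(0.18) = 0.4453
−0.24·log₂(0.24) = 0.4941
−0.09·log₂(0.09) = 0.3127
Sum ≈ 2.4819 → 2.482 bits.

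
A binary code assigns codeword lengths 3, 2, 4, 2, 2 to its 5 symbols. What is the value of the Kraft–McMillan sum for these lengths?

0.9375

With common denominator 2^4 = 16: Σ 2^(−ℓᵢ) = 2/16 + 4/16 + 1/16 + 4/16 + 4/16 = 15/16 = 0.9375.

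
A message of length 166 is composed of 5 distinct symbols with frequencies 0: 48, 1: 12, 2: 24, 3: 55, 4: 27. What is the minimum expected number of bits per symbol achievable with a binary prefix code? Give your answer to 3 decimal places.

2.217 bits/symbol

Probabilities are the counts divided by 166.
Repeatedly combine the two least-probable nodes; the expected code length is the sum of the merged weights.
merge 6/83 + 12/83 → 18/83
merge 27/166 + 18/83 → 63/166
merge 24/83 + 55/166 → 103/166
merge 63/166 + 103/166 → 1
L = 18/83 + 63/166 + 103/166 + 1 = 184/83 ≈ 2.217 bits/symbol.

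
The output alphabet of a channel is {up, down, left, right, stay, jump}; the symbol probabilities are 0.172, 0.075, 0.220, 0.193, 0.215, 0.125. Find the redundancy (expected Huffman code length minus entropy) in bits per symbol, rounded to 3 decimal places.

Entropy H = −Σ p log₂ p ≈ 2.5075 bits.
Huffman merges: 3/40+1/8→1/5; 43/250+193/1000→73/200; 1/5+43/200→83/200; 11/50+73/200→117/200; 83/200+117/200→1. L = 513/200 ≈ 2.5650.
L − H = 2.5650 − 2.5075 = 0.058 bits.

0.058 bits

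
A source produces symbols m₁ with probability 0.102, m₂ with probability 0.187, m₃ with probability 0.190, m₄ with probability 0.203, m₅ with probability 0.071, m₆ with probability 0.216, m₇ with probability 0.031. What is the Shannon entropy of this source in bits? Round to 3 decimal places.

2.614 bits

H = −Σ pᵢ log₂ pᵢ.
−0.102·log₂(0.102) = 0.3359
−0.187·log₂(0.187) = 0.4523
−0.190·log₂(0.190) = 0.4552
−0.203·log₂(0.203) = 0.4670
−0.071·log₂(0.071) = 0.2709
−0.216·log₂(0.216) = 0.4776
−0.031·log₂(0.031) = 0.1554
Sum ≈ 2.6143 → 2.614 bits.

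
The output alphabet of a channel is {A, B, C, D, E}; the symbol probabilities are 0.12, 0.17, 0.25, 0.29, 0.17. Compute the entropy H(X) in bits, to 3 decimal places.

2.254 bits

H = −Σ pᵢ log₂ pᵢ.
−0.12·log₂(0.12) = 0.3671
−0.17·log₂(0.17) = 0.4346
−0.25·log₂(0.25) = 0.5000
−0.29·log₂(0.29) = 0.5179
−0.17·log₂(0.17) = 0.4346
Sum ≈ 2.2541 → 2.254 bits.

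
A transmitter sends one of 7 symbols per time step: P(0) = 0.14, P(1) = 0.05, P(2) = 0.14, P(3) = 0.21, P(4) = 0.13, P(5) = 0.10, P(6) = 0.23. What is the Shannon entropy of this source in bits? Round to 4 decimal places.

H = −Σ pᵢ log₂ pᵢ.
−0.14·log₂(0.14) = 0.3971
−0.05·log₂(0.05) = 0.2161
−0.14·log₂(0.14) = 0.3971
−0.21·log₂(0.21) = 0.4728
−0.13·log₂(0.13) = 0.3826
−0.10·log₂(0.10) = 0.3322
−0.23·log₂(0.23) = 0.4877
Sum ≈ 2.6856 → 2.6856 bits.

2.6856 bits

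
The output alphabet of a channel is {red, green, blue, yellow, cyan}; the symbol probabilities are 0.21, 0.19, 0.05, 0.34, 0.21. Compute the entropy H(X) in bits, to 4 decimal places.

2.1461 bits

H = −Σ pᵢ log₂ pᵢ.
−0.21·log₂(0.21) = 0.4728
−0.19·log₂(0.19) = 0.4552
−0.05·log₂(0.05) = 0.2161
−0.34·log₂(0.34) = 0.5292
−0.21·log₂(0.21) = 0.4728
Sum ≈ 2.1461 → 2.1461 bits.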